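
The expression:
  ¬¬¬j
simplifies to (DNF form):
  ¬j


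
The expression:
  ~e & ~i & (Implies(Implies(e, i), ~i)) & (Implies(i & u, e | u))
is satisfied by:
  {i: False, e: False}


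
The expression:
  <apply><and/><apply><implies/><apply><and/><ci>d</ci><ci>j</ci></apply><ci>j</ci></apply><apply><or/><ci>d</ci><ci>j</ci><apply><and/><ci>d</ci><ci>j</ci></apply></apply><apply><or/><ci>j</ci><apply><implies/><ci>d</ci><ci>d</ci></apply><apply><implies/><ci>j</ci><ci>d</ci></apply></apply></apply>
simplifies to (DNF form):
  <apply><or/><ci>d</ci><ci>j</ci></apply>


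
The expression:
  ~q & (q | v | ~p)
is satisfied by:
  {v: True, q: False, p: False}
  {q: False, p: False, v: False}
  {v: True, p: True, q: False}


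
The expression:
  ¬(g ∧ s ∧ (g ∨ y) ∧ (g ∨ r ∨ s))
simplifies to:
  ¬g ∨ ¬s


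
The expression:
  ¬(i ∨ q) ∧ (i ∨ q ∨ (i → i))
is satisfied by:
  {q: False, i: False}


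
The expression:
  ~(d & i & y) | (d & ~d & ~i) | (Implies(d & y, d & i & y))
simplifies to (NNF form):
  True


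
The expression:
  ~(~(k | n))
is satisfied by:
  {n: True, k: True}
  {n: True, k: False}
  {k: True, n: False}


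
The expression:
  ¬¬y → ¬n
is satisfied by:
  {y: False, n: False}
  {n: True, y: False}
  {y: True, n: False}


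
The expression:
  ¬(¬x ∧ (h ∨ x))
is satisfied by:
  {x: True, h: False}
  {h: False, x: False}
  {h: True, x: True}


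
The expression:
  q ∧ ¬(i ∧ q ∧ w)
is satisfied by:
  {q: True, w: False, i: False}
  {i: True, q: True, w: False}
  {w: True, q: True, i: False}


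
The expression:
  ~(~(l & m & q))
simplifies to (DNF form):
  l & m & q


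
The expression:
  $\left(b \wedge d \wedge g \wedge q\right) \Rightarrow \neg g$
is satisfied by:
  {g: False, q: False, d: False, b: False}
  {b: True, g: False, q: False, d: False}
  {d: True, g: False, q: False, b: False}
  {b: True, d: True, g: False, q: False}
  {q: True, b: False, g: False, d: False}
  {b: True, q: True, g: False, d: False}
  {d: True, q: True, b: False, g: False}
  {b: True, d: True, q: True, g: False}
  {g: True, d: False, q: False, b: False}
  {b: True, g: True, d: False, q: False}
  {d: True, g: True, b: False, q: False}
  {b: True, d: True, g: True, q: False}
  {q: True, g: True, d: False, b: False}
  {b: True, q: True, g: True, d: False}
  {d: True, q: True, g: True, b: False}


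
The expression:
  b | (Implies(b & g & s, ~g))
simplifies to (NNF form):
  True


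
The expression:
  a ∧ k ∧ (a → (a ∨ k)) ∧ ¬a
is never true.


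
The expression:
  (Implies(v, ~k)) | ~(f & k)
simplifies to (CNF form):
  ~f | ~k | ~v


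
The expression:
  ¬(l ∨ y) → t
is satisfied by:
  {y: True, t: True, l: True}
  {y: True, t: True, l: False}
  {y: True, l: True, t: False}
  {y: True, l: False, t: False}
  {t: True, l: True, y: False}
  {t: True, l: False, y: False}
  {l: True, t: False, y: False}


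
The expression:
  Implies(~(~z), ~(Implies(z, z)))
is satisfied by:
  {z: False}


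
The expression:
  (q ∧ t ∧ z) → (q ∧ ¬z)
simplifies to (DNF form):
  ¬q ∨ ¬t ∨ ¬z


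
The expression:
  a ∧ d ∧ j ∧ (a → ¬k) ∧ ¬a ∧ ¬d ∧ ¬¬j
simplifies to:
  False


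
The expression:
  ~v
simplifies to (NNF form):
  ~v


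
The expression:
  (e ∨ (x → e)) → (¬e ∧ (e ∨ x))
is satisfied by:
  {x: True, e: False}


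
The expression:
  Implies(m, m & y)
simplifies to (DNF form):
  y | ~m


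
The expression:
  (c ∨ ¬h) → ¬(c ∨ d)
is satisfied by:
  {h: True, c: False, d: False}
  {c: False, d: False, h: False}
  {d: True, h: True, c: False}


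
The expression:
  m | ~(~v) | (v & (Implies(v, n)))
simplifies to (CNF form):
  m | v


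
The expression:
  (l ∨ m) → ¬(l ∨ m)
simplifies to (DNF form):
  ¬l ∧ ¬m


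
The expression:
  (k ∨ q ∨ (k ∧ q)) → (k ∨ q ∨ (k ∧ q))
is always true.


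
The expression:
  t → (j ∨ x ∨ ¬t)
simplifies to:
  j ∨ x ∨ ¬t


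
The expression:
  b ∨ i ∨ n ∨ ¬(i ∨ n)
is always true.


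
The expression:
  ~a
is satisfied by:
  {a: False}


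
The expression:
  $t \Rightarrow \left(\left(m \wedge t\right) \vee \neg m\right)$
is always true.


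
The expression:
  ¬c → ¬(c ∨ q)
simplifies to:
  c ∨ ¬q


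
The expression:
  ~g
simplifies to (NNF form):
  ~g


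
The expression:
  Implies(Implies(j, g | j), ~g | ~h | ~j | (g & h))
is always true.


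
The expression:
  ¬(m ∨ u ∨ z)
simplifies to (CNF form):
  ¬m ∧ ¬u ∧ ¬z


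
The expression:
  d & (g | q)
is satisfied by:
  {q: True, g: True, d: True}
  {q: True, d: True, g: False}
  {g: True, d: True, q: False}


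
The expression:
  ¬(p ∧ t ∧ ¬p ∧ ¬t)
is always true.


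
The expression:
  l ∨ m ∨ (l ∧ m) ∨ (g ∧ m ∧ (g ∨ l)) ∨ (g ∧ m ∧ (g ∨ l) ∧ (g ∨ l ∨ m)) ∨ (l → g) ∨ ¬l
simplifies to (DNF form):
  True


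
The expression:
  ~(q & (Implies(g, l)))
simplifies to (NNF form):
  ~q | (g & ~l)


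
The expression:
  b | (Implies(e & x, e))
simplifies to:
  True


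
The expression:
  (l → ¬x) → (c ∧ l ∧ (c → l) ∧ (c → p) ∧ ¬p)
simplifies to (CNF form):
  l ∧ x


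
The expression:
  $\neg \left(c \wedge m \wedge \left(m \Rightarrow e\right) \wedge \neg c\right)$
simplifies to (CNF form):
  $\text{True}$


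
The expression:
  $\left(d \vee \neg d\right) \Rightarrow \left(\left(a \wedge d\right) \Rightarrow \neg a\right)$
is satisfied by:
  {d: False, a: False}
  {a: True, d: False}
  {d: True, a: False}


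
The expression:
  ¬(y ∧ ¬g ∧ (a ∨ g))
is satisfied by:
  {g: True, y: False, a: False}
  {g: False, y: False, a: False}
  {a: True, g: True, y: False}
  {a: True, g: False, y: False}
  {y: True, g: True, a: False}
  {y: True, g: False, a: False}
  {y: True, a: True, g: True}


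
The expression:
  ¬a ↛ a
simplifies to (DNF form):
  True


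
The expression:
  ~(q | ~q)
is never true.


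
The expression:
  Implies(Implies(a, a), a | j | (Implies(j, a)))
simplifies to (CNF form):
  True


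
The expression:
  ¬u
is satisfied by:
  {u: False}


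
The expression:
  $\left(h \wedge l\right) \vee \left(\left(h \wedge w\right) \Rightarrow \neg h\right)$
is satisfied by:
  {l: True, w: False, h: False}
  {w: False, h: False, l: False}
  {h: True, l: True, w: False}
  {h: True, w: False, l: False}
  {l: True, w: True, h: False}
  {w: True, l: False, h: False}
  {h: True, w: True, l: True}


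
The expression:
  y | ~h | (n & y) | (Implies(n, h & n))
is always true.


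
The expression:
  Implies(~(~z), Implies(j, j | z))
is always true.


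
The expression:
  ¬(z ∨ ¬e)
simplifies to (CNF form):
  e ∧ ¬z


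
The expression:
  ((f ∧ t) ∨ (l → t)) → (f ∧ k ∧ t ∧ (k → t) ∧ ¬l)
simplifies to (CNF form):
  (f ∨ l) ∧ (k ∨ l) ∧ (l ∨ t) ∧ (¬l ∨ ¬t)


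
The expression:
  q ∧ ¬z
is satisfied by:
  {q: True, z: False}


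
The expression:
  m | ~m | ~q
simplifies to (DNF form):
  True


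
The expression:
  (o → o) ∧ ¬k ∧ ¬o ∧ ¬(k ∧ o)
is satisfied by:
  {o: False, k: False}


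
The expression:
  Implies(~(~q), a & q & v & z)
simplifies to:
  ~q | (a & v & z)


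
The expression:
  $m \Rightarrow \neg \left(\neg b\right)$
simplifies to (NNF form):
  $b \vee \neg m$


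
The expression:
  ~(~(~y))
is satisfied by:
  {y: False}


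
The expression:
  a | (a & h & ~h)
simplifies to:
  a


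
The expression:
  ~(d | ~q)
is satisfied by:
  {q: True, d: False}


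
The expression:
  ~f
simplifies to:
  ~f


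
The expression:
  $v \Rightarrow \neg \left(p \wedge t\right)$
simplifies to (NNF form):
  $\neg p \vee \neg t \vee \neg v$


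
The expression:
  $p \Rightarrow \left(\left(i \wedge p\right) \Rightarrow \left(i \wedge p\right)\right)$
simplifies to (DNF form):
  $\text{True}$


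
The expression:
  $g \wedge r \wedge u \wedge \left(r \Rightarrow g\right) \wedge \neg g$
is never true.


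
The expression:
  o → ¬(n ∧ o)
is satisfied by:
  {o: False, n: False}
  {n: True, o: False}
  {o: True, n: False}


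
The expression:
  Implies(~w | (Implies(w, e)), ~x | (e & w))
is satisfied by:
  {w: True, x: False}
  {x: False, w: False}
  {x: True, w: True}


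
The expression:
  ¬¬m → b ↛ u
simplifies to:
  (b ∧ ¬u) ∨ ¬m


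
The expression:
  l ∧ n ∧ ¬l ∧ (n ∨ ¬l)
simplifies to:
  False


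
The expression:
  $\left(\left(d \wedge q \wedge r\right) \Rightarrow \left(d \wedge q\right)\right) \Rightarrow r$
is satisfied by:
  {r: True}


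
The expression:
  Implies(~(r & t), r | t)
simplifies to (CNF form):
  r | t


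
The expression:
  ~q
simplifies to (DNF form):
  ~q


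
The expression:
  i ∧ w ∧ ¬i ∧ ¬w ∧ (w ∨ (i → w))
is never true.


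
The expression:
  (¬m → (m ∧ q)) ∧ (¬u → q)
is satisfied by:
  {m: True, q: True, u: True}
  {m: True, q: True, u: False}
  {m: True, u: True, q: False}


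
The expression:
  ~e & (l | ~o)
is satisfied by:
  {l: True, o: False, e: False}
  {o: False, e: False, l: False}
  {l: True, o: True, e: False}


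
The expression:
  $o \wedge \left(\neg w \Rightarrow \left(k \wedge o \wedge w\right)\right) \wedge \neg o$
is never true.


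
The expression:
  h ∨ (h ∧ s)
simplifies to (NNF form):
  h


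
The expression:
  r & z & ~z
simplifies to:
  False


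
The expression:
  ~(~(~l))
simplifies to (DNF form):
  ~l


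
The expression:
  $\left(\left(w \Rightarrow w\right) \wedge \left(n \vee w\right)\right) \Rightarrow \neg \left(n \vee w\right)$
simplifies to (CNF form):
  $\neg n \wedge \neg w$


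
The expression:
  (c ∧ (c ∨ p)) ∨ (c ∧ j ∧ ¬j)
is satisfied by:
  {c: True}


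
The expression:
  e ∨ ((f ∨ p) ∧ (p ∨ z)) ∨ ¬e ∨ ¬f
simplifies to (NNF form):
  True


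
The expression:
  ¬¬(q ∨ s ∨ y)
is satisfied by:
  {y: True, q: True, s: True}
  {y: True, q: True, s: False}
  {y: True, s: True, q: False}
  {y: True, s: False, q: False}
  {q: True, s: True, y: False}
  {q: True, s: False, y: False}
  {s: True, q: False, y: False}


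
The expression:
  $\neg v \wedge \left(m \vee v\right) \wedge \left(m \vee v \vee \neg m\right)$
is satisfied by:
  {m: True, v: False}


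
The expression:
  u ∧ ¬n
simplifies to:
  u ∧ ¬n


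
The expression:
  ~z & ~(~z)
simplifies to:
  False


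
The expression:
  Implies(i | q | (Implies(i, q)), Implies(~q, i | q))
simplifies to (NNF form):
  i | q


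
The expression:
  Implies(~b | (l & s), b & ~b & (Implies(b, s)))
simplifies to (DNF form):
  (b & ~l) | (b & ~s)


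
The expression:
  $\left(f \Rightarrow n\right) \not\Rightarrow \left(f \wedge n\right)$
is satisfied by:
  {f: False}


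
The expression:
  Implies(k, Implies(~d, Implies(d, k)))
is always true.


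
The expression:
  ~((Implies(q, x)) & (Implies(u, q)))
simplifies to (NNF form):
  (q & ~x) | (u & ~q)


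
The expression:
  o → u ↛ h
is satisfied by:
  {u: True, o: False, h: False}
  {u: False, o: False, h: False}
  {h: True, u: True, o: False}
  {h: True, u: False, o: False}
  {o: True, u: True, h: False}


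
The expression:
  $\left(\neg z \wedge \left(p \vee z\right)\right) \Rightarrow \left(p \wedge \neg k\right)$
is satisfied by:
  {z: True, p: False, k: False}
  {p: False, k: False, z: False}
  {z: True, k: True, p: False}
  {k: True, p: False, z: False}
  {z: True, p: True, k: False}
  {p: True, z: False, k: False}
  {z: True, k: True, p: True}


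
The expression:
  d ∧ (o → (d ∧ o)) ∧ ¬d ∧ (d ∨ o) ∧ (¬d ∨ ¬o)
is never true.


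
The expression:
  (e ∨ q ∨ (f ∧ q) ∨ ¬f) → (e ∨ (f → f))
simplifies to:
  True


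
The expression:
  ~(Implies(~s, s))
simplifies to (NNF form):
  ~s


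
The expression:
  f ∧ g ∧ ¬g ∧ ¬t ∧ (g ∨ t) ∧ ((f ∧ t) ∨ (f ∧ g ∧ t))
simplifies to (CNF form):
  False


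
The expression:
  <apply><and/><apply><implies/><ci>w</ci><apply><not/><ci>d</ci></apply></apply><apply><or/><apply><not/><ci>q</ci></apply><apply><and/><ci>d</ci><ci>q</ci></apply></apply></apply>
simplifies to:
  <apply><or/><apply><and/><ci>d</ci><apply><not/><ci>w</ci></apply></apply><apply><and/><apply><not/><ci>d</ci></apply><apply><not/><ci>q</ci></apply></apply></apply>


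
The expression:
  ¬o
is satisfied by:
  {o: False}


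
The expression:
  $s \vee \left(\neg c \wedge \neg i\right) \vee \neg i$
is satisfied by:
  {s: True, i: False}
  {i: False, s: False}
  {i: True, s: True}


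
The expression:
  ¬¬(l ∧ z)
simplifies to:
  l ∧ z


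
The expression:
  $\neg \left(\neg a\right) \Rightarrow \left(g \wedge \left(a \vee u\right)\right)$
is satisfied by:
  {g: True, a: False}
  {a: False, g: False}
  {a: True, g: True}


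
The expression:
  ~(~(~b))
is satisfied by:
  {b: False}


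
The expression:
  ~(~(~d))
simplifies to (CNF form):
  ~d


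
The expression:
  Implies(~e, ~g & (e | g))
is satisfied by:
  {e: True}


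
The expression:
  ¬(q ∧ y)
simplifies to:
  ¬q ∨ ¬y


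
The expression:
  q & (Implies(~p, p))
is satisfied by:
  {p: True, q: True}


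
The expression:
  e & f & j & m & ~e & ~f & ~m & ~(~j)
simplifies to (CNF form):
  False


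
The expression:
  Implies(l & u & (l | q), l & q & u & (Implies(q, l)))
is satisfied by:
  {q: True, l: False, u: False}
  {l: False, u: False, q: False}
  {q: True, u: True, l: False}
  {u: True, l: False, q: False}
  {q: True, l: True, u: False}
  {l: True, q: False, u: False}
  {q: True, u: True, l: True}


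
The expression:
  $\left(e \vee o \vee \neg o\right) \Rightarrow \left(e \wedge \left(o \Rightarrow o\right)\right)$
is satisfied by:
  {e: True}


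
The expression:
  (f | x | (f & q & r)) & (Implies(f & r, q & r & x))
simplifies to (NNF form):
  (q & x) | (f & ~r) | (x & ~f)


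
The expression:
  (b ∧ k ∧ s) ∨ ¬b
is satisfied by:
  {s: True, k: True, b: False}
  {s: True, k: False, b: False}
  {k: True, s: False, b: False}
  {s: False, k: False, b: False}
  {b: True, s: True, k: True}


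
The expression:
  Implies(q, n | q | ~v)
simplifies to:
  True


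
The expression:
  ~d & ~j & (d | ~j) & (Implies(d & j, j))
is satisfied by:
  {d: False, j: False}


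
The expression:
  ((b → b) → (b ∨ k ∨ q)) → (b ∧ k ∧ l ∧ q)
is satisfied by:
  {l: True, k: False, q: False, b: False}
  {b: False, k: False, l: False, q: False}
  {b: True, q: True, l: True, k: True}


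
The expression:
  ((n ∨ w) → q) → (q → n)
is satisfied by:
  {n: True, q: False}
  {q: False, n: False}
  {q: True, n: True}


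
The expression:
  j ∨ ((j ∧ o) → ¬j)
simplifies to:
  True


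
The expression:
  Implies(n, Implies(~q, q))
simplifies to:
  q | ~n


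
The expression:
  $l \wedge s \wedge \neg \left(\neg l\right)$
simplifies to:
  $l \wedge s$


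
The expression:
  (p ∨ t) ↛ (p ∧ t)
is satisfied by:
  {t: True, p: False}
  {p: True, t: False}


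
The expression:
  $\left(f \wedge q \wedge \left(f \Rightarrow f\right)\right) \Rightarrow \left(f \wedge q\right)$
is always true.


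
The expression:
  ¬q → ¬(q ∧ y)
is always true.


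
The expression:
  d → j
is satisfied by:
  {j: True, d: False}
  {d: False, j: False}
  {d: True, j: True}


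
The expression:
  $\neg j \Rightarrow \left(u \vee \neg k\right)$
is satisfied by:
  {u: True, j: True, k: False}
  {u: True, j: False, k: False}
  {j: True, u: False, k: False}
  {u: False, j: False, k: False}
  {u: True, k: True, j: True}
  {u: True, k: True, j: False}
  {k: True, j: True, u: False}


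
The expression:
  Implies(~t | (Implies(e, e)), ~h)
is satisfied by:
  {h: False}


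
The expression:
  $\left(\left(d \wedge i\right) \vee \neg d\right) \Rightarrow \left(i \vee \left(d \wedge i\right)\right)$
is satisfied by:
  {i: True, d: True}
  {i: True, d: False}
  {d: True, i: False}


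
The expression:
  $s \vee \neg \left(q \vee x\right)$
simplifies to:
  $s \vee \left(\neg q \wedge \neg x\right)$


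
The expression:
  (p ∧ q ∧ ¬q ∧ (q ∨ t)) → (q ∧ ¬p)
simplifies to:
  True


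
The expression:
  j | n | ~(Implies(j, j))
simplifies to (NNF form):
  j | n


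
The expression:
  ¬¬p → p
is always true.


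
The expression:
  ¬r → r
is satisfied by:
  {r: True}


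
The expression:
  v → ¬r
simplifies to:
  ¬r ∨ ¬v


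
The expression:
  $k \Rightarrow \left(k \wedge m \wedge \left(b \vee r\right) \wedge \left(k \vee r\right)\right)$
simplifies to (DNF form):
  $\left(b \wedge m\right) \vee \left(m \wedge r\right) \vee \neg k$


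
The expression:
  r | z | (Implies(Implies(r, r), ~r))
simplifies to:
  True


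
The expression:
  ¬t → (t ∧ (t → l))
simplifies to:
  t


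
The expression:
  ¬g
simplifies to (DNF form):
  ¬g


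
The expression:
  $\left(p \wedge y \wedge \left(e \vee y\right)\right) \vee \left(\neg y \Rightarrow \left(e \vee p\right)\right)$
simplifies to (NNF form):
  $e \vee p \vee y$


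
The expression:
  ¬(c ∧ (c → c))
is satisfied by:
  {c: False}


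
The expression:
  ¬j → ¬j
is always true.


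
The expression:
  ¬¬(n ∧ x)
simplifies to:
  n ∧ x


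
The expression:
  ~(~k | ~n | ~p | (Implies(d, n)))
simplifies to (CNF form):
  False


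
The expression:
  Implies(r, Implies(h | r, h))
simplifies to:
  h | ~r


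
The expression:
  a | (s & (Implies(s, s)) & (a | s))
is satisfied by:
  {a: True, s: True}
  {a: True, s: False}
  {s: True, a: False}


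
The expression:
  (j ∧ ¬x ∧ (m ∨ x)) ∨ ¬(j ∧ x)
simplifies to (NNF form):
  ¬j ∨ ¬x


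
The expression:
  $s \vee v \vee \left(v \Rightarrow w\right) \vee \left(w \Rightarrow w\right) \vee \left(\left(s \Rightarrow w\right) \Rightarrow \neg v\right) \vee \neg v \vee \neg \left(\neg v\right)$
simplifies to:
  $\text{True}$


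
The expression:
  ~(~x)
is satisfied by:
  {x: True}


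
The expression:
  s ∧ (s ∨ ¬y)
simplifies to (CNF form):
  s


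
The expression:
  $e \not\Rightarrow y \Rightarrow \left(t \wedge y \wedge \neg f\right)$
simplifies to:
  $y \vee \neg e$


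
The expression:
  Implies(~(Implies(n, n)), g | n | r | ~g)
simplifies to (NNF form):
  True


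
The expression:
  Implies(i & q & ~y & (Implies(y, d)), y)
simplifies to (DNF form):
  y | ~i | ~q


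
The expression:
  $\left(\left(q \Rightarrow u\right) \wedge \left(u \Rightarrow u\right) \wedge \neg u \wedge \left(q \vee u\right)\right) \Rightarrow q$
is always true.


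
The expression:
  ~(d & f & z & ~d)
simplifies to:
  True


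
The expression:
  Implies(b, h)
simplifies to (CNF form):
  h | ~b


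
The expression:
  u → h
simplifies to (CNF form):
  h ∨ ¬u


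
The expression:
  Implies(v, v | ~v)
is always true.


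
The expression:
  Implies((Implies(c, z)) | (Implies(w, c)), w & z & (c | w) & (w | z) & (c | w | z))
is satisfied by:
  {z: True, w: True}


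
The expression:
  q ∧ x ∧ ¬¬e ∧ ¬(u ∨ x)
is never true.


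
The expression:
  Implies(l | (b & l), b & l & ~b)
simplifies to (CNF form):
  ~l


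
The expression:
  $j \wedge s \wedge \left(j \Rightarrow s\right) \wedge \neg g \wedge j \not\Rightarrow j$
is never true.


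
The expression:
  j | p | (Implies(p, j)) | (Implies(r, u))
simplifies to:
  True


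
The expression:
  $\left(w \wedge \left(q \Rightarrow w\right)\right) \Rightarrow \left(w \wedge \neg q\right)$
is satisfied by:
  {w: False, q: False}
  {q: True, w: False}
  {w: True, q: False}


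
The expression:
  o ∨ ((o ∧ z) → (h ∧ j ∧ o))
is always true.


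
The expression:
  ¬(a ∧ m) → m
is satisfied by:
  {m: True}


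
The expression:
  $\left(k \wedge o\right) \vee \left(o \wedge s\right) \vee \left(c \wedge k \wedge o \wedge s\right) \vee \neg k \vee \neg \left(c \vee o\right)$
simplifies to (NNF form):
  $o \vee \neg c \vee \neg k$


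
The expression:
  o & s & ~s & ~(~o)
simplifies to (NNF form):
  False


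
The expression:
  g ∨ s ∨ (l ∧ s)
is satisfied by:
  {g: True, s: True}
  {g: True, s: False}
  {s: True, g: False}


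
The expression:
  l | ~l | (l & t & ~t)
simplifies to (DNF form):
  True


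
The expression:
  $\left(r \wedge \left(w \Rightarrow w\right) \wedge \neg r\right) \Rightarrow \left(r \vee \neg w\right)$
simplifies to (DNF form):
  $\text{True}$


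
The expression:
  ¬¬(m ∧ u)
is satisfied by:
  {m: True, u: True}


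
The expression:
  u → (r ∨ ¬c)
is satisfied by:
  {r: True, u: False, c: False}
  {u: False, c: False, r: False}
  {r: True, c: True, u: False}
  {c: True, u: False, r: False}
  {r: True, u: True, c: False}
  {u: True, r: False, c: False}
  {r: True, c: True, u: True}


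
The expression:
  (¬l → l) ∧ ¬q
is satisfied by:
  {l: True, q: False}


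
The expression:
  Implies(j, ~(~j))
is always true.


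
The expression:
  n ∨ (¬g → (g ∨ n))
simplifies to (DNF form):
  g ∨ n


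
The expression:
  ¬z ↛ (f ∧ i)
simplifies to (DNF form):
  (¬f ∧ ¬z) ∨ (¬i ∧ ¬z)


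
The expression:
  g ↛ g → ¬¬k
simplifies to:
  True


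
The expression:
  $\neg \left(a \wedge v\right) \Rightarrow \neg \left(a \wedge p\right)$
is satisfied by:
  {v: True, p: False, a: False}
  {p: False, a: False, v: False}
  {a: True, v: True, p: False}
  {a: True, p: False, v: False}
  {v: True, p: True, a: False}
  {p: True, v: False, a: False}
  {a: True, p: True, v: True}


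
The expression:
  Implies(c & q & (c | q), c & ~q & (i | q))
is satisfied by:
  {c: False, q: False}
  {q: True, c: False}
  {c: True, q: False}


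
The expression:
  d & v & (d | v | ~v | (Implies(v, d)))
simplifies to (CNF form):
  d & v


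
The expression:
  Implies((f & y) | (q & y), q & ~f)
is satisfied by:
  {y: False, f: False}
  {f: True, y: False}
  {y: True, f: False}


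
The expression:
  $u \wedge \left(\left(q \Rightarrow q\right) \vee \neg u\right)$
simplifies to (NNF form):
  $u$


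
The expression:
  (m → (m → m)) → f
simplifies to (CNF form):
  f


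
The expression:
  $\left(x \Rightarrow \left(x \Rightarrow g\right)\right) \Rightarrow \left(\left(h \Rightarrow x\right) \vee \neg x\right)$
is always true.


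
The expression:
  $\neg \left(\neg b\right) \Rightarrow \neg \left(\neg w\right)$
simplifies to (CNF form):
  $w \vee \neg b$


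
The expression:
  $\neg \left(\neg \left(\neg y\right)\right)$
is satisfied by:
  {y: False}


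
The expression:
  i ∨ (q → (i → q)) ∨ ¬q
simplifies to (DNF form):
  True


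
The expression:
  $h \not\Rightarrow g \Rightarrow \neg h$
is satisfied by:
  {g: True, h: False}
  {h: False, g: False}
  {h: True, g: True}


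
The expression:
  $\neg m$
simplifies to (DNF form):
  $\neg m$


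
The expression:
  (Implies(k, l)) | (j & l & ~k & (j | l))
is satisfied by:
  {l: True, k: False}
  {k: False, l: False}
  {k: True, l: True}


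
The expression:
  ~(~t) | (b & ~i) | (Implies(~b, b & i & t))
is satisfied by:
  {b: True, t: True}
  {b: True, t: False}
  {t: True, b: False}


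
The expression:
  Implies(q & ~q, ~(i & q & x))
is always true.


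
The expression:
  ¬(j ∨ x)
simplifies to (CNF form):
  ¬j ∧ ¬x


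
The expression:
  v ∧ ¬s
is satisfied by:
  {v: True, s: False}


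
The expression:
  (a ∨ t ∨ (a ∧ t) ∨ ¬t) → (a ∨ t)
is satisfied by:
  {a: True, t: True}
  {a: True, t: False}
  {t: True, a: False}


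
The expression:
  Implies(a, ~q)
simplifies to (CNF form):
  ~a | ~q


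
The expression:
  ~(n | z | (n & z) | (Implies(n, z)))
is never true.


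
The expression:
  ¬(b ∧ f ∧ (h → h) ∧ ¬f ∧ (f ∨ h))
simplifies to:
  True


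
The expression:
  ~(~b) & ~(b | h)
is never true.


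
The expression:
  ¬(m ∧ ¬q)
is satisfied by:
  {q: True, m: False}
  {m: False, q: False}
  {m: True, q: True}


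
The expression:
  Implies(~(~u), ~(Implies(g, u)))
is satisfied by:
  {u: False}


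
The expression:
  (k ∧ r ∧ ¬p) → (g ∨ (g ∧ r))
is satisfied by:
  {p: True, g: True, k: False, r: False}
  {p: True, k: False, g: False, r: False}
  {g: True, p: False, k: False, r: False}
  {p: False, k: False, g: False, r: False}
  {r: True, p: True, g: True, k: False}
  {r: True, p: True, k: False, g: False}
  {r: True, g: True, p: False, k: False}
  {r: True, p: False, k: False, g: False}
  {p: True, k: True, g: True, r: False}
  {p: True, k: True, r: False, g: False}
  {k: True, g: True, r: False, p: False}
  {k: True, r: False, g: False, p: False}
  {p: True, k: True, r: True, g: True}
  {p: True, k: True, r: True, g: False}
  {k: True, r: True, g: True, p: False}


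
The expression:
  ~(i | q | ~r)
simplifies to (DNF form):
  r & ~i & ~q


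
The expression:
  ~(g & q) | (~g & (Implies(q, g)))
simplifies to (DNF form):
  ~g | ~q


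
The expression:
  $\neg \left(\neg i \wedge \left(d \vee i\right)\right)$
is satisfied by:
  {i: True, d: False}
  {d: False, i: False}
  {d: True, i: True}


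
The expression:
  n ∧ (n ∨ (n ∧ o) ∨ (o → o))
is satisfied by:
  {n: True}


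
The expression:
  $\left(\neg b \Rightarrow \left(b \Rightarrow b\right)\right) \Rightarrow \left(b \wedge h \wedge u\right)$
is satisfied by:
  {h: True, u: True, b: True}


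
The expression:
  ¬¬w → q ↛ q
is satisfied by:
  {w: False}


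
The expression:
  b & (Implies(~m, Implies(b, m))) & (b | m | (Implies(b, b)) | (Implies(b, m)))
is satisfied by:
  {m: True, b: True}


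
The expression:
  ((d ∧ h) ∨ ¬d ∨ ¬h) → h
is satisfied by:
  {h: True}


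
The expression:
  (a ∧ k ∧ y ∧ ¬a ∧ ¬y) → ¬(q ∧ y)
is always true.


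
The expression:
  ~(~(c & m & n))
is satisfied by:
  {c: True, m: True, n: True}


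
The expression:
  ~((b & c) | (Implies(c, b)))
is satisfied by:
  {c: True, b: False}


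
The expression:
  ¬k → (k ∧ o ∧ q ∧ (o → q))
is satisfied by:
  {k: True}


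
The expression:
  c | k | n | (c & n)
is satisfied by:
  {n: True, k: True, c: True}
  {n: True, k: True, c: False}
  {n: True, c: True, k: False}
  {n: True, c: False, k: False}
  {k: True, c: True, n: False}
  {k: True, c: False, n: False}
  {c: True, k: False, n: False}


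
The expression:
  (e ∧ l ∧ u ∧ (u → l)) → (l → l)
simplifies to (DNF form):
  True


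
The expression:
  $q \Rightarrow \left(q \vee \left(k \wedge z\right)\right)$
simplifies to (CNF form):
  $\text{True}$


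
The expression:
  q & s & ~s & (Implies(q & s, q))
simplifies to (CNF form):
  False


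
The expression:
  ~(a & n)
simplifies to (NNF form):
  ~a | ~n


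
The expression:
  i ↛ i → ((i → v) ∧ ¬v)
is always true.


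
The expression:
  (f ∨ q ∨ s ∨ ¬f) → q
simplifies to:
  q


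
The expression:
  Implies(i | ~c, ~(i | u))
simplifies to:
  ~i & (c | ~u)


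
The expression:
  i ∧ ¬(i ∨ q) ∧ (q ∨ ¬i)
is never true.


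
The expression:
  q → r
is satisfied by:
  {r: True, q: False}
  {q: False, r: False}
  {q: True, r: True}


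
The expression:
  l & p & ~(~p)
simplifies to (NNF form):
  l & p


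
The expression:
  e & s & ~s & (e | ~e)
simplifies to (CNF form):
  False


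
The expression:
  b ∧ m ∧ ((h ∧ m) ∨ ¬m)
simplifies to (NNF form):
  b ∧ h ∧ m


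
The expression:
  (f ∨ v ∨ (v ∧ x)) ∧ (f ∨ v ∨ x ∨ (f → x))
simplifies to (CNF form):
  f ∨ v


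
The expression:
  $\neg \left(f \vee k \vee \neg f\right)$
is never true.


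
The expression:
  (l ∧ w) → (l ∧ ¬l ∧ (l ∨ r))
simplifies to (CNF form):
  ¬l ∨ ¬w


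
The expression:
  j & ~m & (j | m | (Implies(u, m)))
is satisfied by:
  {j: True, m: False}


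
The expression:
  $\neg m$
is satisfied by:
  {m: False}


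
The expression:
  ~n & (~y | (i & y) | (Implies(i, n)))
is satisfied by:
  {n: False}


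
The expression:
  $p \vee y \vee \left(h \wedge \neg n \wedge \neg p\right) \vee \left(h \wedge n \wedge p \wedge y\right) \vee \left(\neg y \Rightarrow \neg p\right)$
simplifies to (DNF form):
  $\text{True}$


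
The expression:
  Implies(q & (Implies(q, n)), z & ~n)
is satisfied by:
  {q: False, n: False}
  {n: True, q: False}
  {q: True, n: False}


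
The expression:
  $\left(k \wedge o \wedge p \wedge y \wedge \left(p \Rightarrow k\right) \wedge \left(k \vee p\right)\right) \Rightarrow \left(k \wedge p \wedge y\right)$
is always true.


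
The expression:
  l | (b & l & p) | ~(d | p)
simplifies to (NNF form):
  l | (~d & ~p)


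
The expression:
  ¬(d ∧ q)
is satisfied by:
  {q: False, d: False}
  {d: True, q: False}
  {q: True, d: False}


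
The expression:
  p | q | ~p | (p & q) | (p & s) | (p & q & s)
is always true.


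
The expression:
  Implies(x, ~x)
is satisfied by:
  {x: False}


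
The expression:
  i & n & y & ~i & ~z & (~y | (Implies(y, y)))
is never true.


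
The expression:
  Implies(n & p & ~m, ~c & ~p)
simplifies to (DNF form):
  m | ~n | ~p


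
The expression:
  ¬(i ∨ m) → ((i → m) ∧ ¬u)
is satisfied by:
  {i: True, m: True, u: False}
  {i: True, u: False, m: False}
  {m: True, u: False, i: False}
  {m: False, u: False, i: False}
  {i: True, m: True, u: True}
  {i: True, u: True, m: False}
  {m: True, u: True, i: False}


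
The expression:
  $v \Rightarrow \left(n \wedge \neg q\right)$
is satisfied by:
  {n: True, q: False, v: False}
  {q: False, v: False, n: False}
  {n: True, q: True, v: False}
  {q: True, n: False, v: False}
  {v: True, n: True, q: False}


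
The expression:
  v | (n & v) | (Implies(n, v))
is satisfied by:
  {v: True, n: False}
  {n: False, v: False}
  {n: True, v: True}


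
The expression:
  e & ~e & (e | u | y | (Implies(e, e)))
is never true.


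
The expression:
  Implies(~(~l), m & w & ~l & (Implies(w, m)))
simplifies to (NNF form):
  ~l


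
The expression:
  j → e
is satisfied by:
  {e: True, j: False}
  {j: False, e: False}
  {j: True, e: True}


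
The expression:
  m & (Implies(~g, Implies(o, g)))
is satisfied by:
  {m: True, g: True, o: False}
  {m: True, g: False, o: False}
  {m: True, o: True, g: True}


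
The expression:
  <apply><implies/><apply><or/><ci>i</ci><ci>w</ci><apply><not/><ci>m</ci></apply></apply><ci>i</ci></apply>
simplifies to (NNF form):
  <apply><or/><ci>i</ci><apply><and/><ci>m</ci><apply><not/><ci>w</ci></apply></apply></apply>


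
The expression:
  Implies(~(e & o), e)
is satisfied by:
  {e: True}


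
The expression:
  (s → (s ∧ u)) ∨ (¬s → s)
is always true.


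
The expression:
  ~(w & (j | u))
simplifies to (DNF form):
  ~w | (~j & ~u)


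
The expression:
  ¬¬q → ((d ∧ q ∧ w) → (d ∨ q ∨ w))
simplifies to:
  True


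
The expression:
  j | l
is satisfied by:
  {l: True, j: True}
  {l: True, j: False}
  {j: True, l: False}


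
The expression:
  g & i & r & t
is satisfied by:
  {t: True, i: True, r: True, g: True}


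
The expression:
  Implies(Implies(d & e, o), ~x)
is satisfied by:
  {e: True, d: True, o: False, x: False}
  {e: True, o: False, d: False, x: False}
  {d: True, e: False, o: False, x: False}
  {e: False, o: False, d: False, x: False}
  {e: True, o: True, d: True, x: False}
  {e: True, o: True, d: False, x: False}
  {o: True, d: True, e: False, x: False}
  {o: True, e: False, d: False, x: False}
  {x: True, e: True, d: True, o: False}


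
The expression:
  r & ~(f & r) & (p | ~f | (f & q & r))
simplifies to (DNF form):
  r & ~f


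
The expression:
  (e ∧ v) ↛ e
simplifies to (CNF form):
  False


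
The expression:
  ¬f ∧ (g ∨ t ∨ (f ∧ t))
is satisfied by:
  {t: True, g: True, f: False}
  {t: True, g: False, f: False}
  {g: True, t: False, f: False}


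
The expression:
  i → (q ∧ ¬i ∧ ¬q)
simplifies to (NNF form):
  ¬i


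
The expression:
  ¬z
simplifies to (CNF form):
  ¬z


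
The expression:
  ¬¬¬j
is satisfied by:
  {j: False}


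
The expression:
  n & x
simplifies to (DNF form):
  n & x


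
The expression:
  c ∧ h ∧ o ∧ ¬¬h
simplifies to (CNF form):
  c ∧ h ∧ o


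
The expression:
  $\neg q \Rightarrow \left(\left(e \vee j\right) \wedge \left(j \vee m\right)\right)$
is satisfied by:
  {q: True, e: True, j: True, m: True}
  {q: True, e: True, j: True, m: False}
  {q: True, j: True, m: True, e: False}
  {q: True, j: True, m: False, e: False}
  {q: True, e: True, m: True, j: False}
  {q: True, e: True, m: False, j: False}
  {q: True, m: True, j: False, e: False}
  {q: True, m: False, j: False, e: False}
  {e: True, j: True, m: True, q: False}
  {e: True, j: True, m: False, q: False}
  {j: True, m: True, q: False, e: False}
  {j: True, q: False, m: False, e: False}
  {e: True, m: True, q: False, j: False}


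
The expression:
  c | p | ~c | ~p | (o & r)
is always true.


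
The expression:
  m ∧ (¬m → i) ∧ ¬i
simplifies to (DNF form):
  m ∧ ¬i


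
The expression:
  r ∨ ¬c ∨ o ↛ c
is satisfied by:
  {r: True, c: False}
  {c: False, r: False}
  {c: True, r: True}


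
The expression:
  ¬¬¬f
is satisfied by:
  {f: False}


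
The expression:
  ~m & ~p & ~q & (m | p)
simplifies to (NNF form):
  False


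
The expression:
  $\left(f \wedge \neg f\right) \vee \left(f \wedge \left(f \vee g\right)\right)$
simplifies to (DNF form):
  $f$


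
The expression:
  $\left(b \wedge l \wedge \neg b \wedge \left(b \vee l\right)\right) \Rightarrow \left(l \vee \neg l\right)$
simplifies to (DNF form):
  $\text{True}$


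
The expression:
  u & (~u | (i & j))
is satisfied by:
  {i: True, j: True, u: True}


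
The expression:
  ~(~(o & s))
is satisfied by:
  {s: True, o: True}


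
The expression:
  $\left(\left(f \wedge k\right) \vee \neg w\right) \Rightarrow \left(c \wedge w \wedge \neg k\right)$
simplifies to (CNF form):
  $w \wedge \left(\neg f \vee \neg k\right)$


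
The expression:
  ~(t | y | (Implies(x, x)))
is never true.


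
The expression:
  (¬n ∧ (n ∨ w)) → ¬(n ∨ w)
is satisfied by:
  {n: True, w: False}
  {w: False, n: False}
  {w: True, n: True}


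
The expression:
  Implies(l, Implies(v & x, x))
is always true.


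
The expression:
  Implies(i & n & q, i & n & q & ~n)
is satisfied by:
  {q: False, n: False, i: False}
  {i: True, q: False, n: False}
  {n: True, q: False, i: False}
  {i: True, n: True, q: False}
  {q: True, i: False, n: False}
  {i: True, q: True, n: False}
  {n: True, q: True, i: False}


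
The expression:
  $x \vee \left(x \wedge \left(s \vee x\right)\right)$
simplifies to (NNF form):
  $x$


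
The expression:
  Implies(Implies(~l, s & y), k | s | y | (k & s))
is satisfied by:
  {y: True, k: True, s: True, l: False}
  {y: True, k: True, l: False, s: False}
  {y: True, s: True, l: False, k: False}
  {y: True, l: False, s: False, k: False}
  {k: True, s: True, l: False, y: False}
  {k: True, l: False, s: False, y: False}
  {s: True, k: False, l: False, y: False}
  {k: False, l: False, s: False, y: False}
  {k: True, y: True, l: True, s: True}
  {k: True, y: True, l: True, s: False}
  {y: True, l: True, s: True, k: False}
  {y: True, l: True, k: False, s: False}
  {s: True, l: True, k: True, y: False}
  {l: True, k: True, y: False, s: False}
  {l: True, s: True, y: False, k: False}


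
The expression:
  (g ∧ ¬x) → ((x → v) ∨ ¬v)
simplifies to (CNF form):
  True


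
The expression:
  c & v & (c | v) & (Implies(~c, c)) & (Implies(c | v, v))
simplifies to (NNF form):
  c & v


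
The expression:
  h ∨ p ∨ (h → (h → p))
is always true.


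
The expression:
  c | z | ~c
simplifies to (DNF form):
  True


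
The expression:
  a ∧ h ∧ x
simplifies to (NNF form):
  a ∧ h ∧ x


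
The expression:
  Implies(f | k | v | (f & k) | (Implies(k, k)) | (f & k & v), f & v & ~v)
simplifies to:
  False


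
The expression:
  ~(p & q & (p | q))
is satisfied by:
  {p: False, q: False}
  {q: True, p: False}
  {p: True, q: False}


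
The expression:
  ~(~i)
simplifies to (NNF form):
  i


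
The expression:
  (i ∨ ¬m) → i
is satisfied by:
  {i: True, m: True}
  {i: True, m: False}
  {m: True, i: False}


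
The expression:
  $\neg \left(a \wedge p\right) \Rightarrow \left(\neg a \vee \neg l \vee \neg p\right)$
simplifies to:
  $\text{True}$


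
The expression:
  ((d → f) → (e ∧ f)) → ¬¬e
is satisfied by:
  {e: True, f: True, d: False}
  {e: True, f: False, d: False}
  {f: True, e: False, d: False}
  {e: False, f: False, d: False}
  {d: True, e: True, f: True}
  {d: True, e: True, f: False}
  {d: True, f: True, e: False}


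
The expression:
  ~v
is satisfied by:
  {v: False}


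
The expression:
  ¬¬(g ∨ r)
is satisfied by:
  {r: True, g: True}
  {r: True, g: False}
  {g: True, r: False}


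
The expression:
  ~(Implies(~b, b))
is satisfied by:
  {b: False}


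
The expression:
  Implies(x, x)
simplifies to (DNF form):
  True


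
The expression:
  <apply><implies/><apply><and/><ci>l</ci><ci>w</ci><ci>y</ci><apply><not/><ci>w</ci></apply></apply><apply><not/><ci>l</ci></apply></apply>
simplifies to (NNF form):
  <true/>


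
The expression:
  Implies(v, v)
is always true.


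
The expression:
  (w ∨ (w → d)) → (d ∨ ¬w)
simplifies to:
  d ∨ ¬w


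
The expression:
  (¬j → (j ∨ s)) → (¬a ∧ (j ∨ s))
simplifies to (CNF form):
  (¬a ∨ ¬j) ∧ (¬a ∨ ¬s)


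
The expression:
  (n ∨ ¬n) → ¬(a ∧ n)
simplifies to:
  ¬a ∨ ¬n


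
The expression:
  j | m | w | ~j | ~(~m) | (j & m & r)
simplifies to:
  True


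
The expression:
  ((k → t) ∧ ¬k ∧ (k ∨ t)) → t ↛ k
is always true.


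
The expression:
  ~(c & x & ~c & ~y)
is always true.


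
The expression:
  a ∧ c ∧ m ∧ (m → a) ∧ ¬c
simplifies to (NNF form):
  False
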